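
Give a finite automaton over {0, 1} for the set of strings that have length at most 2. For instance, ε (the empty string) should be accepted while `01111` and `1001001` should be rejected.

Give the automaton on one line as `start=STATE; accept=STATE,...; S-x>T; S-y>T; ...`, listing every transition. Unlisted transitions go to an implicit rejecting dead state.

Count input length up to 3: every symbol moves from q0 toward q3, which means 'more than 2' and absorbs. Accept from {q0, q1, q2}.
4 states suffice.
        0   1  
>* q0   q1  q1 
 * q1   q2  q2 
 * q2   q3  q3 
   q3   q3  q3 
(> = start, * = accepting)

start=q0; accept=q0,q1,q2; q0-0>q1; q0-1>q1; q1-0>q2; q1-1>q2; q2-0>q3; q2-1>q3; q3-0>q3; q3-1>q3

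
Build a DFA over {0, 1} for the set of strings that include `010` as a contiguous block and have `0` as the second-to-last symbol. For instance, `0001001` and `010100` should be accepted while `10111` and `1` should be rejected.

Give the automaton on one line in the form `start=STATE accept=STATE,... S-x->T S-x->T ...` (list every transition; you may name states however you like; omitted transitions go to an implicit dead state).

start=S0 accept=S8,S9 S0-0->S1 S0-1->S2 S1-0->S3 S1-1->S4 S2-0->S5 S2-1->S6 S3-0->S3 S3-1->S4 S4-0->S7 S4-1->S6 S5-0->S3 S5-1->S4 S6-0->S5 S6-1->S6 S7-0->S8 S7-1->S9 S8-0->S8 S8-1->S9 S9-0->S7 S9-1->S10 S10-0->S7 S10-1->S10

Handle the two conditions separately and then intersect. The first has 4 states tracking whether and how much of `010` has been seen; the second has 7 states tracking the last 2 symbols read. A product state is a pair (one from each), accepting exactly when both do.
With 11 states:
          0    1  
>  S0     S1   S2 
   S1     S3   S4 
   S2     S5   S6 
   S3     S3   S4 
   S4     S7   S6 
   S5     S3   S4 
   S6     S5   S6 
   S7     S8   S9 
 * S8     S8   S9 
 * S9     S7  S10 
   S10    S7  S10 
(> = start, * = accepting)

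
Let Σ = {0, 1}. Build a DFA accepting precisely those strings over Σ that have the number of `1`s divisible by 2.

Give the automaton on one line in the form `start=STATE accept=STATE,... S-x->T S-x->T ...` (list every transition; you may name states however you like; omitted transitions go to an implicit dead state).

The only thing that matters is how many `1`s have appeared, reduced mod 2. Use one state per residue: s0 for 0, …, s1 for 1. Reading `1` moves to the next residue; anything else stays put. s0 is accepting.
With 2 states:
        0   1  
>* s0   s0  s1 
   s1   s1  s0 
(> = start, * = accepting)

start=s0 accept=s0 s0-0->s0 s0-1->s1 s1-0->s1 s1-1->s0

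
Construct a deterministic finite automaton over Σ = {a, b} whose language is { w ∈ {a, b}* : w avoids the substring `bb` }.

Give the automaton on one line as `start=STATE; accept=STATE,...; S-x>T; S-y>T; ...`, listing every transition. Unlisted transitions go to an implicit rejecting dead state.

start=q0; accept=q0,q1; q0-a>q0; q0-b>q1; q1-a>q0; q1-b>q2; q2-a>q2; q2-b>q2

This is the complement of 'contains `bb`'. Use the same substring-matching states — q0 through q2 holding how much of `bb` has just been matched — but flip the accepting set: everything except the trap q2 accepts.
3 states suffice.
        a   b  
>* q0   q0  q1 
 * q1   q0  q2 
   q2   q2  q2 
(> = start, * = accepting)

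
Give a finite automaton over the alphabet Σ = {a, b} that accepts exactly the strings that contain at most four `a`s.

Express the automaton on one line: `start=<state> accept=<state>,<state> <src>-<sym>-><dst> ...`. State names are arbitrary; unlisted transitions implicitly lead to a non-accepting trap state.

Count `a`s, saturating at 5: states s0 through s4 mean 0 through 4 `a`s seen; s5 means more than 4. Each `a` increments (capped at s5); other symbols loop. Accept from {s0, s1, s2, s3, s4}.
6 states suffice.
        a   b  
>* s0   s1  s0 
 * s1   s2  s1 
 * s2   s3  s2 
 * s3   s4  s3 
 * s4   s5  s4 
   s5   s5  s5 
(> = start, * = accepting)

start=s0 accept=s0,s1,s2,s3,s4 s0-a->s1 s0-b->s0 s1-a->s2 s1-b->s1 s2-a->s3 s2-b->s2 s3-a->s4 s3-b->s3 s4-a->s5 s4-b->s4 s5-a->s5 s5-b->s5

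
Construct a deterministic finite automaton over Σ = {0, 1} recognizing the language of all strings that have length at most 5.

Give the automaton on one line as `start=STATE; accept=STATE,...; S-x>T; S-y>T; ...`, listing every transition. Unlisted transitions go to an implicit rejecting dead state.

Count input length up to 6: every symbol moves from A toward G, which means 'more than 5' and absorbs. Accept from {A, B, C, D, E, F}.
A 7-state machine:
       0  1 
>* A   B  B 
 * B   C  C 
 * C   D  D 
 * D   E  E 
 * E   F  F 
 * F   G  G 
   G   G  G 
(> = start, * = accepting)

start=A; accept=A,B,C,D,E,F; A-0>B; A-1>B; B-0>C; B-1>C; C-0>D; C-1>D; D-0>E; D-1>E; E-0>F; E-1>F; F-0>G; F-1>G; G-0>G; G-1>G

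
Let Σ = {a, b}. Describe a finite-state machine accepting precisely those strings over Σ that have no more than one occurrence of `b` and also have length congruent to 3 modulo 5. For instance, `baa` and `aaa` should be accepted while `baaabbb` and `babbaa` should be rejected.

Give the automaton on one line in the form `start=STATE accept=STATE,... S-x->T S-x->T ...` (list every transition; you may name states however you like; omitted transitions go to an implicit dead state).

Run two small machines in parallel and take their product. One (3 states) tracks the count of `b`s, saturating at 2; the other (5 states) tracks the input length modulo 5. Each combined state is a pair, one component from each; accept when both components accept. Equivalent product states are then merged.
With 11 states:
          a    b  
>  q0     q1   q2 
   q1     q3   q4 
   q2     q4   q5 
   q3     q6   q7 
   q4     q7   q5 
   q5     q5   q5 
 * q6     q8   q9 
 * q7     q9   q5 
   q8     q0  q10 
   q9    q10   q5 
   q10    q2   q5 
(> = start, * = accepting)

start=q0 accept=q6,q7 q0-a->q1 q0-b->q2 q1-a->q3 q1-b->q4 q2-a->q4 q2-b->q5 q3-a->q6 q3-b->q7 q4-a->q7 q4-b->q5 q5-a->q5 q5-b->q5 q6-a->q8 q6-b->q9 q7-a->q9 q7-b->q5 q8-a->q0 q8-b->q10 q9-a->q10 q9-b->q5 q10-a->q2 q10-b->q5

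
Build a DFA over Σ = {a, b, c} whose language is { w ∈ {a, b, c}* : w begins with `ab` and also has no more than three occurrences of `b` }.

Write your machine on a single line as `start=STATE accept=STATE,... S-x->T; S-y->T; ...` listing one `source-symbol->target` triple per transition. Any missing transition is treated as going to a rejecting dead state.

start=s0; accept=s4,s6,s8; s0-a->s1; s0-b->s2; s0-c->s3; s1-a->s3; s1-b->s4; s1-c->s3; s2-a->s2; s2-b->s5; s2-c->s2; s3-a->s3; s3-b->s2; s3-c->s3; s4-a->s4; s4-b->s6; s4-c->s4; s5-a->s5; s5-b->s7; s5-c->s5; s6-a->s6; s6-b->s8; s6-c->s6; s7-a->s7; s7-b->s9; s7-c->s7; s8-a->s8; s8-b->s10; s8-c->s8; s9-a->s9; s9-b->s9; s9-c->s9; s10-a->s10; s10-b->s10; s10-c->s10

Build one automaton per condition and run them in lockstep. One (4 states) tracks whether the input so far still matches the prefix `ab`; the other (5 states) tracks the count of `b`s, saturating at 4. Each combined state is a pair, one component from each; accept when both components accept.
With 11 states:
          a    b    c  
>  s0     s1   s2   s3 
   s1     s3   s4   s3 
   s2     s2   s5   s2 
   s3     s3   s2   s3 
 * s4     s4   s6   s4 
   s5     s5   s7   s5 
 * s6     s6   s8   s6 
   s7     s7   s9   s7 
 * s8     s8  s10   s8 
   s9     s9   s9   s9 
   s10   s10  s10  s10 
(> = start, * = accepting)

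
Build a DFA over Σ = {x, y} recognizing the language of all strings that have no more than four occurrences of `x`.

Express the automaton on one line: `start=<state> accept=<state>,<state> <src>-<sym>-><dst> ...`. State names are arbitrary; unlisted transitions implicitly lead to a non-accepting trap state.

Only the number of `x`s matters, and only up to 5. Make a chain q0 → q1 → q2 → q3 → q4 → q5 advanced by each `x` (with q5 absorbing); every other symbol self-loops. The accepting set is {q0, q1, q2, q3, q4}.
With 6 states:
        x   y  
>* q0   q1  q0 
 * q1   q2  q1 
 * q2   q3  q2 
 * q3   q4  q3 
 * q4   q5  q4 
   q5   q5  q5 
(> = start, * = accepting)

start=q0 accept=q0,q1,q2,q3,q4 q0-x->q1 q0-y->q0 q1-x->q2 q1-y->q1 q2-x->q3 q2-y->q2 q3-x->q4 q3-y->q3 q4-x->q5 q4-y->q4 q5-x->q5 q5-y->q5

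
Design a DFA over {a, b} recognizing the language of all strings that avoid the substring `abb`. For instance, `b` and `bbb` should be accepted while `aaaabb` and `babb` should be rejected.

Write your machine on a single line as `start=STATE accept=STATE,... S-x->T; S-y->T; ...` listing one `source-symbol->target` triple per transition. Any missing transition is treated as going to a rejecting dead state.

start=q0; accept=q0,q1,q2; q0-a->q1; q0-b->q0; q1-a->q1; q1-b->q2; q2-a->q1; q2-b->q3; q3-a->q3; q3-b->q3

This is the complement of 'contains `abb`'. Use the same substring-matching states — q0 through q3 holding how much of `abb` has just been matched — but flip the accepting set: everything except the trap q3 accepts.
A 4-state machine:
        a   b  
>* q0   q1  q0 
 * q1   q1  q2 
 * q2   q1  q3 
   q3   q3  q3 
(> = start, * = accepting)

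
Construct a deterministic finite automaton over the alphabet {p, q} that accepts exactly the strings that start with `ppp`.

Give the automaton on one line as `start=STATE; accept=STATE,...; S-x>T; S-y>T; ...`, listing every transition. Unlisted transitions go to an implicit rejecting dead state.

Check the first 3 symbols one by one: S0 through S2 record how many have matched `ppp` so far; any wrong symbol goes to the dead state S4. After all 3 match we enter the accepting sink S3.
With 5 states:
        p   q  
>  S0   S1  S4 
   S1   S2  S4 
   S2   S3  S4 
 * S3   S3  S3 
   S4   S4  S4 
(> = start, * = accepting)

start=S0; accept=S3; S0-p>S1; S0-q>S4; S1-p>S2; S1-q>S4; S2-p>S3; S2-q>S4; S3-p>S3; S3-q>S3; S4-p>S4; S4-q>S4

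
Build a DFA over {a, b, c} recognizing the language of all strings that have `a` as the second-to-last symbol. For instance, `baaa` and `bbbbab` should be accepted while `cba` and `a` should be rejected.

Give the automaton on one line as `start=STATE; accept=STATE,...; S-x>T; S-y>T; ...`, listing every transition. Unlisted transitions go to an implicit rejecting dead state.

A DFA must remember the last 2 symbols (since which symbol is second-to-last isn't known until the input ends). Use one state per possible window of the last ≤2 symbols; accept from those whose window starts with `a`.
          a    b    c  
>  s0     s1   s2   s3 
   s1     s4   s5   s6 
   s2     s7   s8   s9 
   s3    s10  s11  s12 
 * s4     s4   s5   s6 
 * s5     s7   s8   s9 
 * s6    s10  s11  s12 
   s7     s4   s5   s6 
   s8     s7   s8   s9 
   s9    s10  s11  s12 
   s10    s4   s5   s6 
   s11    s7   s8   s9 
   s12   s10  s11  s12 
(> = start, * = accepting)

start=s0; accept=s4,s5,s6; s0-a>s1; s0-b>s2; s0-c>s3; s1-a>s4; s1-b>s5; s1-c>s6; s2-a>s7; s2-b>s8; s2-c>s9; s3-a>s10; s3-b>s11; s3-c>s12; s4-a>s4; s4-b>s5; s4-c>s6; s5-a>s7; s5-b>s8; s5-c>s9; s6-a>s10; s6-b>s11; s6-c>s12; s7-a>s4; s7-b>s5; s7-c>s6; s8-a>s7; s8-b>s8; s8-c>s9; s9-a>s10; s9-b>s11; s9-c>s12; s10-a>s4; s10-b>s5; s10-c>s6; s11-a>s7; s11-b>s8; s11-c>s9; s12-a>s10; s12-b>s11; s12-c>s12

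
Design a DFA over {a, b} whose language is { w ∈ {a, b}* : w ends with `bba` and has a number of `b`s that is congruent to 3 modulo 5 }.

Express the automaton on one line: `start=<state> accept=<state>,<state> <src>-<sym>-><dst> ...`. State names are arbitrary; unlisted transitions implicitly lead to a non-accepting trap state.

Build one automaton per condition and run them in lockstep. The first has 4 states tracking how much of the suffix `bba` has currently been matched; the second has 5 states tracking the count of `b`s modulo 5. A product state is a pair (one from each), accepting exactly when both do. After merging equivalent states the machine shrinks.
An 8-state machine:
        a   b  
>  S0   S0  S1 
   S1   S1  S2 
   S2   S3  S4 
   S3   S3  S5 
   S4   S6  S7 
   S5   S5  S7 
 * S6   S5  S7 
   S7   S7  S0 
(> = start, * = accepting)

start=S0 accept=S6 S0-a->S0 S0-b->S1 S1-a->S1 S1-b->S2 S2-a->S3 S2-b->S4 S3-a->S3 S3-b->S5 S4-a->S6 S4-b->S7 S5-a->S5 S5-b->S7 S6-a->S5 S6-b->S7 S7-a->S7 S7-b->S0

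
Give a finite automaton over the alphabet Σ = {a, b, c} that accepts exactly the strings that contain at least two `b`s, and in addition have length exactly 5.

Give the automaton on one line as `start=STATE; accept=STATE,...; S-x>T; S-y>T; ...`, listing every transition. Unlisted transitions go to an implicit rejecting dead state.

Build one automaton per condition and run them in lockstep. One (4 states) tracks the count of `b`s, saturating at 3; the other (7 states) tracks the input length, saturating at 6. Each combined state is a pair, one component from each; accept when both components accept. Equivalent product states are then merged.
A 13-state machine:
          a    b    c  
>  S0     S1   S2   S1 
   S1     S3   S4   S3 
   S2     S4   S5   S4 
   S3     S6   S7   S6 
   S4     S7   S8   S7 
   S5     S8   S8   S8 
   S6     S9  S10   S9 
   S7    S10  S11  S10 
   S8    S11  S11  S11 
   S9     S9   S9   S9 
   S10    S9  S12   S9 
   S11   S12  S12  S12 
 * S12    S9   S9   S9 
(> = start, * = accepting)

start=S0; accept=S12; S0-a>S1; S0-b>S2; S0-c>S1; S1-a>S3; S1-b>S4; S1-c>S3; S2-a>S4; S2-b>S5; S2-c>S4; S3-a>S6; S3-b>S7; S3-c>S6; S4-a>S7; S4-b>S8; S4-c>S7; S5-a>S8; S5-b>S8; S5-c>S8; S6-a>S9; S6-b>S10; S6-c>S9; S7-a>S10; S7-b>S11; S7-c>S10; S8-a>S11; S8-b>S11; S8-c>S11; S9-a>S9; S9-b>S9; S9-c>S9; S10-a>S9; S10-b>S12; S10-c>S9; S11-a>S12; S11-b>S12; S11-c>S12; S12-a>S9; S12-b>S9; S12-c>S9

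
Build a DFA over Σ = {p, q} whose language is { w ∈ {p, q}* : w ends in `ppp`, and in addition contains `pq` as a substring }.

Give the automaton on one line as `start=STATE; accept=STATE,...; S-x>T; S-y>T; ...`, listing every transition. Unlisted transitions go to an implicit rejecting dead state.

start=S0; accept=S5; S0-p>S1; S0-q>S0; S1-p>S1; S1-q>S2; S2-p>S3; S2-q>S2; S3-p>S4; S3-q>S2; S4-p>S5; S4-q>S2; S5-p>S5; S5-q>S2

Run two small machines in parallel and take their product. One (4 states) tracks how much of the suffix `ppp` has currently been matched; the other (3 states) tracks whether and how much of `pq` has been seen. Each combined state is a pair, one component from each; accept when both components accept. After merging equivalent states the machine shrinks.
6 states suffice.
        p   q  
>  S0   S1  S0 
   S1   S1  S2 
   S2   S3  S2 
   S3   S4  S2 
   S4   S5  S2 
 * S5   S5  S2 
(> = start, * = accepting)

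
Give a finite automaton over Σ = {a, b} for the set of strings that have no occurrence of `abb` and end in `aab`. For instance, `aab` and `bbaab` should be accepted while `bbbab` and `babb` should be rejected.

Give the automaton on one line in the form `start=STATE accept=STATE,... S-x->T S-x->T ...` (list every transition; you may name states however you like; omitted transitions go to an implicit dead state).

Build one automaton per condition and run them in lockstep. The first has 4 states tracking partial matches of the forbidden pattern `abb`; the second has 4 states tracking how much of the suffix `aab` has currently been matched. A product state is a pair (one from each), accepting exactly when both do.
9 states suffice.
        a   b  
>  q0   q1  q0 
   q1   q2  q3 
   q2   q2  q4 
   q3   q1  q5 
 * q4   q1  q5 
   q5   q6  q5 
   q6   q7  q5 
   q7   q7  q8 
   q8   q6  q5 
(> = start, * = accepting)

start=q0 accept=q4 q0-a->q1 q0-b->q0 q1-a->q2 q1-b->q3 q2-a->q2 q2-b->q4 q3-a->q1 q3-b->q5 q4-a->q1 q4-b->q5 q5-a->q6 q5-b->q5 q6-a->q7 q6-b->q5 q7-a->q7 q7-b->q8 q8-a->q6 q8-b->q5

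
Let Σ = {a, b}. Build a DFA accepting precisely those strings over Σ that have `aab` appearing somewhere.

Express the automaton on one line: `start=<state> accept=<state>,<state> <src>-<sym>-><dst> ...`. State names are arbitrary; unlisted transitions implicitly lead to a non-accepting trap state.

start=S0 accept=S3 S0-a->S1 S0-b->S0 S1-a->S2 S1-b->S0 S2-a->S2 S2-b->S3 S3-a->S3 S3-b->S3

States S0..S2 record the length of the longest prefix of `aab` that matches the current input suffix. Reaching S3 means `aab` has been seen, and we stay there forever. Accept from S3.
A 4-state machine:
        a   b  
>  S0   S1  S0 
   S1   S2  S0 
   S2   S2  S3 
 * S3   S3  S3 
(> = start, * = accepting)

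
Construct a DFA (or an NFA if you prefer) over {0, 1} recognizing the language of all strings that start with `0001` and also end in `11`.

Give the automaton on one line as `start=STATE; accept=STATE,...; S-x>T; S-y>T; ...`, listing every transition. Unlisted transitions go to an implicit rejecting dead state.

start=q0; accept=q9; q0-0>q1; q0-1>q2; q1-0>q3; q1-1>q2; q2-0>q4; q2-1>q5; q3-0>q6; q3-1>q2; q4-0>q4; q4-1>q2; q5-0>q4; q5-1>q5; q6-0>q4; q6-1>q7; q7-0>q8; q7-1>q9; q8-0>q8; q8-1>q7; q9-0>q8; q9-1>q9

Run two small machines in parallel and take their product. One (6 states) tracks whether the input so far still matches the prefix `0001`; the other (3 states) tracks how much of the suffix `11` has currently been matched. Each combined state is a pair, one component from each; accept when both components accept.
        0   1  
>  q0   q1  q2 
   q1   q3  q2 
   q2   q4  q5 
   q3   q6  q2 
   q4   q4  q2 
   q5   q4  q5 
   q6   q4  q7 
   q7   q8  q9 
   q8   q8  q7 
 * q9   q8  q9 
(> = start, * = accepting)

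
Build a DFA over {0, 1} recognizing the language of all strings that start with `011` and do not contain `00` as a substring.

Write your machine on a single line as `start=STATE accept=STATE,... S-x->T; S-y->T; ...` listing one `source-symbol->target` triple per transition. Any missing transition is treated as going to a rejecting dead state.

start=s0; accept=s4,s5; s0-0->s1; s0-1->s2; s1-0->s2; s1-1->s3; s2-0->s2; s2-1->s2; s3-0->s2; s3-1->s4; s4-0->s5; s4-1->s4; s5-0->s2; s5-1->s4

Build one automaton per condition and run them in lockstep. The first has 5 states tracking whether the input so far still matches the prefix `011`; the second has 3 states tracking partial matches of the forbidden pattern `00`. A product state is a pair (one from each), accepting exactly when both do. Minimizing collapses redundant product states.
A 6-state machine:
        0   1  
>  s0   s1  s2 
   s1   s2  s3 
   s2   s2  s2 
   s3   s2  s4 
 * s4   s5  s4 
 * s5   s2  s4 
(> = start, * = accepting)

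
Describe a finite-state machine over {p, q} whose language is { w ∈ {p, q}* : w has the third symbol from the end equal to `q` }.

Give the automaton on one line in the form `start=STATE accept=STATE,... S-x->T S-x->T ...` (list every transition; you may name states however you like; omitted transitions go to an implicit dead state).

Because acceptance depends on a position counted from the end, the machine has to buffer the most recent 3 symbols. Make each state the string of the last up-to-3 symbols read; on input `x` shift the window left and append `x`. Accept when the buffered window has length 3 and begins with `q`.
          p    q  
>  S0     S1   S2 
   S1     S3   S4 
   S2     S5   S6 
   S3     S7   S8 
   S4     S9  S10 
   S5    S11  S12 
   S6    S13  S14 
   S7     S7   S8 
   S8     S9  S10 
   S9    S11  S12 
   S10   S13  S14 
 * S11    S7   S8 
 * S12    S9  S10 
 * S13   S11  S12 
 * S14   S13  S14 
(> = start, * = accepting)

start=S0 accept=S11,S12,S13,S14 S0-p->S1 S0-q->S2 S1-p->S3 S1-q->S4 S2-p->S5 S2-q->S6 S3-p->S7 S3-q->S8 S4-p->S9 S4-q->S10 S5-p->S11 S5-q->S12 S6-p->S13 S6-q->S14 S7-p->S7 S7-q->S8 S8-p->S9 S8-q->S10 S9-p->S11 S9-q->S12 S10-p->S13 S10-q->S14 S11-p->S7 S11-q->S8 S12-p->S9 S12-q->S10 S13-p->S11 S13-q->S12 S14-p->S13 S14-q->S14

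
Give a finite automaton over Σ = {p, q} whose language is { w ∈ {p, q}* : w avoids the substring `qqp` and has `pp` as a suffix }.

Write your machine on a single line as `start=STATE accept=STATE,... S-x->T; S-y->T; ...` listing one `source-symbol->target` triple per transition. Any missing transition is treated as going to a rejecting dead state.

Run two small machines in parallel and take their product. One (4 states) tracks partial matches of the forbidden pattern `qqp`; the other (3 states) tracks how much of the suffix `pp` has currently been matched. Each combined state is a pair, one component from each; accept when both components accept. After merging equivalent states the machine shrinks.
A 5-state machine:
        p   q  
>  s0   s1  s2 
   s1   s3  s2 
   s2   s1  s4 
 * s3   s3  s2 
   s4   s4  s4 
(> = start, * = accepting)

start=s0; accept=s3; s0-p->s1; s0-q->s2; s1-p->s3; s1-q->s2; s2-p->s1; s2-q->s4; s3-p->s3; s3-q->s2; s4-p->s4; s4-q->s4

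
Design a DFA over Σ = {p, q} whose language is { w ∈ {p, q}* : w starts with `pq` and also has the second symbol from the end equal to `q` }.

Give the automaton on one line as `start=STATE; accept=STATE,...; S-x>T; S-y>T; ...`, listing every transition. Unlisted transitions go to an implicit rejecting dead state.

start=s0; accept=s8,s9; s0-p>s1; s0-q>s2; s1-p>s3; s1-q>s4; s2-p>s5; s2-q>s6; s3-p>s3; s3-q>s7; s4-p>s8; s4-q>s9; s5-p>s3; s5-q>s7; s6-p>s5; s6-q>s6; s7-p>s5; s7-q>s6; s8-p>s10; s8-q>s4; s9-p>s8; s9-q>s9; s10-p>s10; s10-q>s4

Handle the two conditions separately and then intersect. The first has 4 states tracking whether the input so far still matches the prefix `pq`; the second has 7 states tracking the last 2 symbols read. A product state is a pair (one from each), accepting exactly when both do.
          p    q  
>  s0     s1   s2 
   s1     s3   s4 
   s2     s5   s6 
   s3     s3   s7 
   s4     s8   s9 
   s5     s3   s7 
   s6     s5   s6 
   s7     s5   s6 
 * s8    s10   s4 
 * s9     s8   s9 
   s10   s10   s4 
(> = start, * = accepting)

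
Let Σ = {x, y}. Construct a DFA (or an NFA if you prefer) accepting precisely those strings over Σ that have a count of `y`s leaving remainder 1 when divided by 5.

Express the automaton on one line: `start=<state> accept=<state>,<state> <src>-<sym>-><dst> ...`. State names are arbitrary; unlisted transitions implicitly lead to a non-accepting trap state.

Keep the running count of `y`s modulo 5: each `y` advances along the cycle A → B → C → D → E → A while other symbols loop. Accept at B.
       x  y 
>  A   A  B 
 * B   B  C 
   C   C  D 
   D   D  E 
   E   E  A 
(> = start, * = accepting)

start=A accept=B A-x->A A-y->B B-x->B B-y->C C-x->C C-y->D D-x->D D-y->E E-x->E E-y->A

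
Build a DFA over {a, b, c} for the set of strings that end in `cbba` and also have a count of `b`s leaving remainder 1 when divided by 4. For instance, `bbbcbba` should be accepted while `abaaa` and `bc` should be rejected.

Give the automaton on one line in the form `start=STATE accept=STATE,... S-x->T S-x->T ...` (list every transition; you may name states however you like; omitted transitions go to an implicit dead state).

start=q0 accept=q19 q0-a->q0 q0-b->q1 q0-c->q2 q1-a->q1 q1-b->q3 q1-c->q4 q2-a->q0 q2-b->q5 q2-c->q2 q3-a->q3 q3-b->q6 q3-c->q7 q4-a->q1 q4-b->q8 q4-c->q4 q5-a->q1 q5-b->q9 q5-c->q4 q6-a->q6 q6-b->q0 q6-c->q10 q7-a->q3 q7-b->q11 q7-c->q7 q8-a->q3 q8-b->q12 q8-c->q7 q9-a->q13 q9-b->q6 q9-c->q7 q10-a->q6 q10-b->q14 q10-c->q10 q11-a->q6 q11-b->q15 q11-c->q10 q12-a->q16 q12-b->q0 q12-c->q10 q13-a->q3 q13-b->q6 q13-c->q7 q14-a->q0 q14-b->q17 q14-c->q2 q15-a->q18 q15-b->q1 q15-c->q2 q16-a->q6 q16-b->q0 q16-c->q10 q17-a->q19 q17-b->q3 q17-c->q4 q18-a->q0 q18-b->q1 q18-c->q2 q19-a->q1 q19-b->q3 q19-c->q4

Run two small machines in parallel and take their product. One (5 states) tracks how much of the suffix `cbba` has currently been matched; the other (4 states) tracks the count of `b`s modulo 4. Each combined state is a pair, one component from each; accept when both components accept.
          a    b    c  
>  q0     q0   q1   q2 
   q1     q1   q3   q4 
   q2     q0   q5   q2 
   q3     q3   q6   q7 
   q4     q1   q8   q4 
   q5     q1   q9   q4 
   q6     q6   q0  q10 
   q7     q3  q11   q7 
   q8     q3  q12   q7 
   q9    q13   q6   q7 
   q10    q6  q14  q10 
   q11    q6  q15  q10 
   q12   q16   q0  q10 
   q13    q3   q6   q7 
   q14    q0  q17   q2 
   q15   q18   q1   q2 
   q16    q6   q0  q10 
   q17   q19   q3   q4 
   q18    q0   q1   q2 
 * q19    q1   q3   q4 
(> = start, * = accepting)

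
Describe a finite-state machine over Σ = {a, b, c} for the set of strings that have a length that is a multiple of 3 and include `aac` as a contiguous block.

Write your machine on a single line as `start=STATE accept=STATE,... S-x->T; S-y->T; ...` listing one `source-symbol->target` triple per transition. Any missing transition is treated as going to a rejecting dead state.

start=q0; accept=q7; q0-a->q1; q0-b->q2; q0-c->q2; q1-a->q3; q1-b->q4; q1-c->q4; q2-a->q5; q2-b->q4; q2-c->q4; q3-a->q6; q3-b->q0; q3-c->q7; q4-a->q8; q4-b->q0; q4-c->q0; q5-a->q6; q5-b->q0; q5-c->q0; q6-a->q9; q6-b->q2; q6-c->q10; q7-a->q10; q7-b->q10; q7-c->q10; q8-a->q9; q8-b->q2; q8-c->q2; q9-a->q3; q9-b->q4; q9-c->q11; q10-a->q11; q10-b->q11; q10-c->q11; q11-a->q7; q11-b->q7; q11-c->q7

Build one automaton per condition and run them in lockstep. One (3 states) tracks the input length modulo 3; the other (4 states) tracks whether and how much of `aac` has been seen. Each combined state is a pair, one component from each; accept when both components accept.
A 12-state machine:
          a    b    c  
>  q0     q1   q2   q2 
   q1     q3   q4   q4 
   q2     q5   q4   q4 
   q3     q6   q0   q7 
   q4     q8   q0   q0 
   q5     q6   q0   q0 
   q6     q9   q2  q10 
 * q7    q10  q10  q10 
   q8     q9   q2   q2 
   q9     q3   q4  q11 
   q10   q11  q11  q11 
   q11    q7   q7   q7 
(> = start, * = accepting)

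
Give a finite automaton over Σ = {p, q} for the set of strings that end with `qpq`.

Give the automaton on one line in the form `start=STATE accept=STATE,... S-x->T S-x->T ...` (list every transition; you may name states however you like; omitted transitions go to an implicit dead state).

Let each state record the length of the longest suffix of the input read so far that is also a prefix of `qpq`. S1 means the last symbol is `q`; S2 means the last 2 symbols are `qp`; S3 means the last 3 symbols are `qpq`. Accept only at S3, where the string currently ends in `qpq`.
        p   q  
>  S0   S0  S1 
   S1   S2  S1 
   S2   S0  S3 
 * S3   S2  S1 
(> = start, * = accepting)

start=S0 accept=S3 S0-p->S0 S0-q->S1 S1-p->S2 S1-q->S1 S2-p->S0 S2-q->S3 S3-p->S2 S3-q->S1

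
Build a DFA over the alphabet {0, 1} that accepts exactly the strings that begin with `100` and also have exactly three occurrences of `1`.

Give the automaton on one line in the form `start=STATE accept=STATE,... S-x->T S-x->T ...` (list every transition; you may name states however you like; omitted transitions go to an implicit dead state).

Handle the two conditions separately and then intersect. One (5 states) tracks whether the input so far still matches the prefix `100`; the other (5 states) tracks the count of `1`s, saturating at 4. Each combined state is a pair, one component from each; accept when both components accept.
A 12-state machine:
          0    1  
>  s0     s1   s2 
   s1     s1   s3 
   s2     s4   s5 
   s3     s3   s5 
   s4     s6   s5 
   s5     s5   s7 
   s6     s6   s8 
   s7     s7   s9 
   s8     s8  s10 
   s9     s9   s9 
 * s10   s10  s11 
   s11   s11  s11 
(> = start, * = accepting)

start=s0 accept=s10 s0-0->s1 s0-1->s2 s1-0->s1 s1-1->s3 s2-0->s4 s2-1->s5 s3-0->s3 s3-1->s5 s4-0->s6 s4-1->s5 s5-0->s5 s5-1->s7 s6-0->s6 s6-1->s8 s7-0->s7 s7-1->s9 s8-0->s8 s8-1->s10 s9-0->s9 s9-1->s9 s10-0->s10 s10-1->s11 s11-0->s11 s11-1->s11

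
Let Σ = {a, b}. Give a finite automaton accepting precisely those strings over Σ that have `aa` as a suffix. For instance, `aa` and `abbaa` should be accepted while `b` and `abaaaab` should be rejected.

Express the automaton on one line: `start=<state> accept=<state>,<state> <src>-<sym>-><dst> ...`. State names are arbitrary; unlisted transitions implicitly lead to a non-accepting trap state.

Let each state record the length of the longest suffix of the input read so far that is also a prefix of `aa`. q1 means the last symbol is `a`; q2 means the last 2 symbols are `aa`. Accept only at q2, where the string currently ends in `aa`.
        a   b  
>  q0   q1  q0 
   q1   q2  q0 
 * q2   q2  q0 
(> = start, * = accepting)

start=q0 accept=q2 q0-a->q1 q0-b->q0 q1-a->q2 q1-b->q0 q2-a->q2 q2-b->q0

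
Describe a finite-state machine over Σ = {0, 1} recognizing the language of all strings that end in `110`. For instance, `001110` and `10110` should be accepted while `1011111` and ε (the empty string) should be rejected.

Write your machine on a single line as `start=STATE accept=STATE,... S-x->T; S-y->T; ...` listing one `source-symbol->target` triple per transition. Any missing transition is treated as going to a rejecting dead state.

Remember how much of `110` the current input suffix matches. State s0 means no match yet; s1 means the last symbol is `1`; s2 means the last 2 symbols are `11`; s3 means the last 3 symbols are `110`. Only s3 accepts. On a mismatch, fall back to the longest proper suffix that is still a prefix of `110`.
With 4 states:
        0   1  
>  s0   s0  s1 
   s1   s0  s2 
   s2   s3  s2 
 * s3   s0  s1 
(> = start, * = accepting)

start=s0; accept=s3; s0-0->s0; s0-1->s1; s1-0->s0; s1-1->s2; s2-0->s3; s2-1->s2; s3-0->s0; s3-1->s1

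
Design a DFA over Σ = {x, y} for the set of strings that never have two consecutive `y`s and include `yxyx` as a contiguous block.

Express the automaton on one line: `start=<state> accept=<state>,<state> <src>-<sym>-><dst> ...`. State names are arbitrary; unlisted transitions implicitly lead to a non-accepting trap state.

Handle the two conditions separately and then intersect. The first has 3 states tracking partial matches of the forbidden pattern `yy`; the second has 5 states tracking whether and how much of `yxyx` has been seen. A product state is a pair (one from each), accepting exactly when both do. After merging equivalent states the machine shrinks.
With 7 states:
        x   y  
>  q0   q0  q1 
   q1   q2  q3 
   q2   q0  q4 
   q3   q3  q3 
   q4   q5  q3 
 * q5   q5  q6 
 * q6   q5  q3 
(> = start, * = accepting)

start=q0 accept=q5,q6 q0-x->q0 q0-y->q1 q1-x->q2 q1-y->q3 q2-x->q0 q2-y->q4 q3-x->q3 q3-y->q3 q4-x->q5 q4-y->q3 q5-x->q5 q5-y->q6 q6-x->q5 q6-y->q3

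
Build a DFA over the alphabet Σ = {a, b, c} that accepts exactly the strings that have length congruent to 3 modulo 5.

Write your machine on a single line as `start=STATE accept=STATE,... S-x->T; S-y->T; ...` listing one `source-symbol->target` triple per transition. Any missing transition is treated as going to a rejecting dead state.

start=q0; accept=q3; q0-a->q1; q0-b->q1; q0-c->q1; q1-a->q2; q1-b->q2; q1-c->q2; q2-a->q3; q2-b->q3; q2-c->q3; q3-a->q4; q3-b->q4; q3-c->q4; q4-a->q0; q4-b->q0; q4-c->q0

Only the length mod 5 matters, so use a 5-cycle: from any state, every input symbol moves to the next state, wrapping q4 back to q0. Mark q3 accepting.
With 5 states:
        a   b   c  
>  q0   q1  q1  q1 
   q1   q2  q2  q2 
   q2   q3  q3  q3 
 * q3   q4  q4  q4 
   q4   q0  q0  q0 
(> = start, * = accepting)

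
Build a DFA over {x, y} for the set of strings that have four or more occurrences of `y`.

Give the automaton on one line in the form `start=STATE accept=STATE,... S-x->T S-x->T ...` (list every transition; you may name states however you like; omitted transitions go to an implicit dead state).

Only the number of `y`s matters, and only up to 5. Make a chain q0 → q1 → q2 → q3 → q4 → q5 advanced by each `y` (with q5 absorbing); every other symbol self-loops. The accepting set is {q4, q5}.
With 6 states:
        x   y  
>  q0   q0  q1 
   q1   q1  q2 
   q2   q2  q3 
   q3   q3  q4 
 * q4   q4  q5 
 * q5   q5  q5 
(> = start, * = accepting)

start=q0 accept=q4,q5 q0-x->q0 q0-y->q1 q1-x->q1 q1-y->q2 q2-x->q2 q2-y->q3 q3-x->q3 q3-y->q4 q4-x->q4 q4-y->q5 q5-x->q5 q5-y->q5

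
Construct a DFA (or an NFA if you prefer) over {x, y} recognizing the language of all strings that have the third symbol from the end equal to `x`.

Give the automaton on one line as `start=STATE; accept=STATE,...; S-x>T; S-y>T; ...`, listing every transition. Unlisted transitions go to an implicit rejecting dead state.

start=q0; accept=q7,q8,q9,q10; q0-x>q1; q0-y>q2; q1-x>q3; q1-y>q4; q2-x>q5; q2-y>q6; q3-x>q7; q3-y>q8; q4-x>q9; q4-y>q10; q5-x>q11; q5-y>q12; q6-x>q13; q6-y>q14; q7-x>q7; q7-y>q8; q8-x>q9; q8-y>q10; q9-x>q11; q9-y>q12; q10-x>q13; q10-y>q14; q11-x>q7; q11-y>q8; q12-x>q9; q12-y>q10; q13-x>q11; q13-y>q12; q14-x>q13; q14-y>q14

Because acceptance depends on a position counted from the end, the machine has to buffer the most recent 3 symbols. Make each state the string of the last up-to-3 symbols read; on input `x` shift the window left and append `x`. Accept when the buffered window has length 3 and begins with `x`.
15 states suffice.
          x    y  
>  q0     q1   q2 
   q1     q3   q4 
   q2     q5   q6 
   q3     q7   q8 
   q4     q9  q10 
   q5    q11  q12 
   q6    q13  q14 
 * q7     q7   q8 
 * q8     q9  q10 
 * q9    q11  q12 
 * q10   q13  q14 
   q11    q7   q8 
   q12    q9  q10 
   q13   q11  q12 
   q14   q13  q14 
(> = start, * = accepting)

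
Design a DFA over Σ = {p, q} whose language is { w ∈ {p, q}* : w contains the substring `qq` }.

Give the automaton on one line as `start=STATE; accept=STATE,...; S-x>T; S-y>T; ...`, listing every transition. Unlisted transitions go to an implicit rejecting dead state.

States s0..s1 record the length of the longest prefix of `qq` that matches the current input suffix. Reaching s2 means `qq` has been seen, and we stay there forever. Accept from s2.
A 3-state machine:
        p   q  
>  s0   s0  s1 
   s1   s0  s2 
 * s2   s2  s2 
(> = start, * = accepting)

start=s0; accept=s2; s0-p>s0; s0-q>s1; s1-p>s0; s1-q>s2; s2-p>s2; s2-q>s2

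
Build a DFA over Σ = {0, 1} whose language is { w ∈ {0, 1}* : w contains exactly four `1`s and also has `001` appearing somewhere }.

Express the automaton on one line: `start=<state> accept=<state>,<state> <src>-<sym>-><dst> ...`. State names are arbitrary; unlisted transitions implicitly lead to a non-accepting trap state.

Handle the two conditions separately and then intersect. The first has 6 states tracking the count of `1`s, saturating at 5; the second has 4 states tracking whether and how much of `001` has been seen. A product state is a pair (one from each), accepting exactly when both do. After merging equivalent states the machine shrinks.
14 states suffice.
          0    1  
>  S0     S1   S2 
   S1     S3   S2 
   S2     S4   S5 
   S3     S3   S6 
   S4     S6   S5 
   S5     S7   S8 
   S6     S6   S9 
   S7     S9   S8 
   S8    S10  S11 
   S9     S9  S12 
   S10   S12  S11 
   S11   S11  S11 
   S12   S12  S13 
 * S13   S13  S11 
(> = start, * = accepting)

start=S0 accept=S13 S0-0->S1 S0-1->S2 S1-0->S3 S1-1->S2 S2-0->S4 S2-1->S5 S3-0->S3 S3-1->S6 S4-0->S6 S4-1->S5 S5-0->S7 S5-1->S8 S6-0->S6 S6-1->S9 S7-0->S9 S7-1->S8 S8-0->S10 S8-1->S11 S9-0->S9 S9-1->S12 S10-0->S12 S10-1->S11 S11-0->S11 S11-1->S11 S12-0->S12 S12-1->S13 S13-0->S13 S13-1->S11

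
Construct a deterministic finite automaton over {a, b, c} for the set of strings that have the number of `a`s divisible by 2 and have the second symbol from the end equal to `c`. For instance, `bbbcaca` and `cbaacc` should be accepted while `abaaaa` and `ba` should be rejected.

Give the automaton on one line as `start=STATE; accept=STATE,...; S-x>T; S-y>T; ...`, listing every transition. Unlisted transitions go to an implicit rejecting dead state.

Handle the two conditions separately and then intersect. One (2 states) tracks the count of `a`s modulo 2; the other (13 states) tracks the last 2 symbols read. Each combined state is a pair, one component from each; accept when both components accept. Minimizing collapses redundant product states.
6 states suffice.
        a   b   c  
>  S0   S1  S0  S2 
   S1   S0  S1  S3 
   S2   S1  S4  S5 
   S3   S4  S1  S3 
 * S4   S1  S0  S2 
 * S5   S1  S4  S5 
(> = start, * = accepting)

start=S0; accept=S4,S5; S0-a>S1; S0-b>S0; S0-c>S2; S1-a>S0; S1-b>S1; S1-c>S3; S2-a>S1; S2-b>S4; S2-c>S5; S3-a>S4; S3-b>S1; S3-c>S3; S4-a>S1; S4-b>S0; S4-c>S2; S5-a>S1; S5-b>S4; S5-c>S5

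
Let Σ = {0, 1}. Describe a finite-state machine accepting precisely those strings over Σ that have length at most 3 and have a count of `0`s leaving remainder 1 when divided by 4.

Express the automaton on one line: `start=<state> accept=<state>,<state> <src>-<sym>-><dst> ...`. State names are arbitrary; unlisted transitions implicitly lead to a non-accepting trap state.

start=S0 accept=S1,S4,S8 S0-0->S1 S0-1->S2 S1-0->S3 S1-1->S4 S2-0->S4 S2-1->S5 S3-0->S6 S3-1->S7 S4-0->S7 S4-1->S8 S5-0->S8 S5-1->S9 S6-0->S10 S6-1->S11 S7-0->S11 S7-1->S12 S8-0->S12 S8-1->S13 S9-0->S13 S9-1->S10 S10-0->S13 S10-1->S10 S11-0->S10 S11-1->S11 S12-0->S11 S12-1->S12 S13-0->S12 S13-1->S13

Run two small machines in parallel and take their product. The first has 5 states tracking the input length, saturating at 4; the second has 4 states tracking the count of `0`s modulo 4. A product state is a pair (one from each), accepting exactly when both do.
A 14-state machine:
          0    1  
>  S0     S1   S2 
 * S1     S3   S4 
   S2     S4   S5 
   S3     S6   S7 
 * S4     S7   S8 
   S5     S8   S9 
   S6    S10  S11 
   S7    S11  S12 
 * S8    S12  S13 
   S9    S13  S10 
   S10   S13  S10 
   S11   S10  S11 
   S12   S11  S12 
   S13   S12  S13 
(> = start, * = accepting)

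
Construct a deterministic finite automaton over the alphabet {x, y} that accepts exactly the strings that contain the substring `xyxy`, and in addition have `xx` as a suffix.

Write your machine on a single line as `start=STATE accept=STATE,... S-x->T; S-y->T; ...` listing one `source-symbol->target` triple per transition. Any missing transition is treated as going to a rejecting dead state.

Build one automaton per condition and run them in lockstep. The first has 5 states tracking whether and how much of `xyxy` has been seen; the second has 3 states tracking how much of the suffix `xx` has currently been matched. A product state is a pair (one from each), accepting exactly when both do.
An 8-state machine:
        x   y  
>  q0   q1  q0 
   q1   q2  q3 
   q2   q2  q3 
   q3   q4  q0 
   q4   q2  q5 
   q5   q6  q5 
   q6   q7  q5 
 * q7   q7  q5 
(> = start, * = accepting)

start=q0; accept=q7; q0-x->q1; q0-y->q0; q1-x->q2; q1-y->q3; q2-x->q2; q2-y->q3; q3-x->q4; q3-y->q0; q4-x->q2; q4-y->q5; q5-x->q6; q5-y->q5; q6-x->q7; q6-y->q5; q7-x->q7; q7-y->q5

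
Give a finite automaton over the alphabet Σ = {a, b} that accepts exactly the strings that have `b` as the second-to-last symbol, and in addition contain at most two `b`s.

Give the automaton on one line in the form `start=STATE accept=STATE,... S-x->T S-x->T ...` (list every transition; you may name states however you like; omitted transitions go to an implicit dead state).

Run two small machines in parallel and take their product. The first has 7 states tracking the last 2 symbols read; the second has 4 states tracking the count of `b`s, saturating at 3. A product state is a pair (one from each), accepting exactly when both do.
          a    b  
>  S0     S1   S2 
   S1     S3   S4 
   S2     S5   S6 
   S3     S3   S4 
   S4     S5   S6 
 * S5     S7   S8 
 * S6     S9  S10 
   S7     S7   S8 
   S8     S9  S10 
 * S9    S11  S12 
   S10   S13  S10 
   S11   S11  S12 
   S12   S13  S10 
   S13   S14  S12 
   S14   S14  S12 
(> = start, * = accepting)

start=S0 accept=S5,S6,S9 S0-a->S1 S0-b->S2 S1-a->S3 S1-b->S4 S2-a->S5 S2-b->S6 S3-a->S3 S3-b->S4 S4-a->S5 S4-b->S6 S5-a->S7 S5-b->S8 S6-a->S9 S6-b->S10 S7-a->S7 S7-b->S8 S8-a->S9 S8-b->S10 S9-a->S11 S9-b->S12 S10-a->S13 S10-b->S10 S11-a->S11 S11-b->S12 S12-a->S13 S12-b->S10 S13-a->S14 S13-b->S12 S14-a->S14 S14-b->S12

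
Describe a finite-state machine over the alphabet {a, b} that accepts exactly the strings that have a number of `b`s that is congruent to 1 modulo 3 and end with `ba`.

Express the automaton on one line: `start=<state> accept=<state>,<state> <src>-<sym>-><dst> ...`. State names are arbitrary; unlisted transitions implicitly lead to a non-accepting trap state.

start=s0 accept=s2 s0-a->s0 s0-b->s1 s1-a->s2 s1-b->s3 s2-a->s4 s2-b->s3 s3-a->s3 s3-b->s0 s4-a->s4 s4-b->s3

Build one automaton per condition and run them in lockstep. The first has 3 states tracking the count of `b`s modulo 3; the second has 3 states tracking how much of the suffix `ba` has currently been matched. A product state is a pair (one from each), accepting exactly when both do. After merging equivalent states the machine shrinks.
A 5-state machine:
        a   b  
>  s0   s0  s1 
   s1   s2  s3 
 * s2   s4  s3 
   s3   s3  s0 
   s4   s4  s3 
(> = start, * = accepting)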